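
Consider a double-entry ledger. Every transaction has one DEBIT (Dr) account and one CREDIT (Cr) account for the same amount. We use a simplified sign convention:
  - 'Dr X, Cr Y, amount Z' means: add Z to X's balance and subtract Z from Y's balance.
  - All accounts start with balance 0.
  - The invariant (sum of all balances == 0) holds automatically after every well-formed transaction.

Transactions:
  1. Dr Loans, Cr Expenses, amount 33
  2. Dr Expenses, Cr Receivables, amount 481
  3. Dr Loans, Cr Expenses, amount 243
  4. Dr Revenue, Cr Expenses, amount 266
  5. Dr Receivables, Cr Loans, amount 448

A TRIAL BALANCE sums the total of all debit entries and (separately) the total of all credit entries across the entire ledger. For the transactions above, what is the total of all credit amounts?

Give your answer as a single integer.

Answer: 1471

Derivation:
Txn 1: credit+=33
Txn 2: credit+=481
Txn 3: credit+=243
Txn 4: credit+=266
Txn 5: credit+=448
Total credits = 1471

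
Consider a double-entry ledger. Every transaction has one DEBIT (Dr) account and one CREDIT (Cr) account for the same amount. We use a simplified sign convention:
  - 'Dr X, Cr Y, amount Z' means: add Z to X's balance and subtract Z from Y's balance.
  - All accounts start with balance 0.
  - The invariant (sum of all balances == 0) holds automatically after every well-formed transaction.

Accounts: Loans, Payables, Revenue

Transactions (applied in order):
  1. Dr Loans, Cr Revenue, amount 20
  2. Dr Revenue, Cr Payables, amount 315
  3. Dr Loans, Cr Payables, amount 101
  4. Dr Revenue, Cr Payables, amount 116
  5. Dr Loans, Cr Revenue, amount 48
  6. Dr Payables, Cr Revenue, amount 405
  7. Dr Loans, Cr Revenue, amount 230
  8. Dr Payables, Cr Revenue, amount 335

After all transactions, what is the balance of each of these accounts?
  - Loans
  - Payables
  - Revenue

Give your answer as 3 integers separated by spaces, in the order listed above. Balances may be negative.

After txn 1 (Dr Loans, Cr Revenue, amount 20): Loans=20 Revenue=-20
After txn 2 (Dr Revenue, Cr Payables, amount 315): Loans=20 Payables=-315 Revenue=295
After txn 3 (Dr Loans, Cr Payables, amount 101): Loans=121 Payables=-416 Revenue=295
After txn 4 (Dr Revenue, Cr Payables, amount 116): Loans=121 Payables=-532 Revenue=411
After txn 5 (Dr Loans, Cr Revenue, amount 48): Loans=169 Payables=-532 Revenue=363
After txn 6 (Dr Payables, Cr Revenue, amount 405): Loans=169 Payables=-127 Revenue=-42
After txn 7 (Dr Loans, Cr Revenue, amount 230): Loans=399 Payables=-127 Revenue=-272
After txn 8 (Dr Payables, Cr Revenue, amount 335): Loans=399 Payables=208 Revenue=-607

Answer: 399 208 -607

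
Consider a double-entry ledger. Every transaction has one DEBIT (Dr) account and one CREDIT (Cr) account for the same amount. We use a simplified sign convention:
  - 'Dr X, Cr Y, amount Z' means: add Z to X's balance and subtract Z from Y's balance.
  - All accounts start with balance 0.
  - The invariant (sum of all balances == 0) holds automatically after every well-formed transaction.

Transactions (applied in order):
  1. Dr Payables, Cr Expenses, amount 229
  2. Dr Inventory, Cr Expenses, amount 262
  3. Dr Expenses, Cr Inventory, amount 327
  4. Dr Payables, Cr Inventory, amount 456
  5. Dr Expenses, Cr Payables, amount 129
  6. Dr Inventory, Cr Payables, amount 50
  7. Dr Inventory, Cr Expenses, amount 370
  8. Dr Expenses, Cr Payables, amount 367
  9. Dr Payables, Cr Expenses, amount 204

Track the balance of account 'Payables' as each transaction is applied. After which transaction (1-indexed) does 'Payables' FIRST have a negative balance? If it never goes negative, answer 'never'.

After txn 1: Payables=229
After txn 2: Payables=229
After txn 3: Payables=229
After txn 4: Payables=685
After txn 5: Payables=556
After txn 6: Payables=506
After txn 7: Payables=506
After txn 8: Payables=139
After txn 9: Payables=343

Answer: never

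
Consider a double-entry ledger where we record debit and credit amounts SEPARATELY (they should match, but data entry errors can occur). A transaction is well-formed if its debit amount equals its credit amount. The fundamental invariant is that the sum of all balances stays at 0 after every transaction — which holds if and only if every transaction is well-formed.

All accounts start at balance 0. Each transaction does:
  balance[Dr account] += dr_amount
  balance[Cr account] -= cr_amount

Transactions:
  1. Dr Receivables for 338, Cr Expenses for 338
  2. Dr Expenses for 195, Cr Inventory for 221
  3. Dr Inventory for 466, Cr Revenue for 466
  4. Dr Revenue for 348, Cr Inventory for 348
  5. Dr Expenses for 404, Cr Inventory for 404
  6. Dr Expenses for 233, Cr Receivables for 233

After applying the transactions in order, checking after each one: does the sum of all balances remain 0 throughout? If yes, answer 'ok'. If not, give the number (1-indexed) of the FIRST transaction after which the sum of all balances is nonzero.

After txn 1: dr=338 cr=338 sum_balances=0
After txn 2: dr=195 cr=221 sum_balances=-26
After txn 3: dr=466 cr=466 sum_balances=-26
After txn 4: dr=348 cr=348 sum_balances=-26
After txn 5: dr=404 cr=404 sum_balances=-26
After txn 6: dr=233 cr=233 sum_balances=-26

Answer: 2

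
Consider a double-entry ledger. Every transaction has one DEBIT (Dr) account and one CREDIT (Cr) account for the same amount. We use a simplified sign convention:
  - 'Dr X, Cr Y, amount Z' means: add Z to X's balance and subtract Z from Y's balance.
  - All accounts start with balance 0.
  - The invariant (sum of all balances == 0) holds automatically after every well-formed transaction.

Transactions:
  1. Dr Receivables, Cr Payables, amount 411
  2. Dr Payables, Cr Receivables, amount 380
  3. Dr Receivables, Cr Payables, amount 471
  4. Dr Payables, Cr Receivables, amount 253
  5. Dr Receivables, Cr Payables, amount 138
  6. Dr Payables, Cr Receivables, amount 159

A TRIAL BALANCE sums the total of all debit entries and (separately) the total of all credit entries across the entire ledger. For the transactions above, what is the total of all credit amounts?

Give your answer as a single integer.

Answer: 1812

Derivation:
Txn 1: credit+=411
Txn 2: credit+=380
Txn 3: credit+=471
Txn 4: credit+=253
Txn 5: credit+=138
Txn 6: credit+=159
Total credits = 1812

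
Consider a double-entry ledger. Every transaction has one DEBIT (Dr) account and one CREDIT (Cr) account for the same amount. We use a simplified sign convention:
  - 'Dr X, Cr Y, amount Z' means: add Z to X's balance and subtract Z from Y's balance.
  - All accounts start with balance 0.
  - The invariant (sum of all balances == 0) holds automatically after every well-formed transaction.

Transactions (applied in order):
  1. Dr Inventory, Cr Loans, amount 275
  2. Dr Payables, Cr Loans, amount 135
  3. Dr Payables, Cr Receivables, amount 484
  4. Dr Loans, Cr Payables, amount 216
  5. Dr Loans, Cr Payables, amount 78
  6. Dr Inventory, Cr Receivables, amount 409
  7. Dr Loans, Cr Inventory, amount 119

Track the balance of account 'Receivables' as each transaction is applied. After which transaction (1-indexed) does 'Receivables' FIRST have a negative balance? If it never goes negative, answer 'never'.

Answer: 3

Derivation:
After txn 1: Receivables=0
After txn 2: Receivables=0
After txn 3: Receivables=-484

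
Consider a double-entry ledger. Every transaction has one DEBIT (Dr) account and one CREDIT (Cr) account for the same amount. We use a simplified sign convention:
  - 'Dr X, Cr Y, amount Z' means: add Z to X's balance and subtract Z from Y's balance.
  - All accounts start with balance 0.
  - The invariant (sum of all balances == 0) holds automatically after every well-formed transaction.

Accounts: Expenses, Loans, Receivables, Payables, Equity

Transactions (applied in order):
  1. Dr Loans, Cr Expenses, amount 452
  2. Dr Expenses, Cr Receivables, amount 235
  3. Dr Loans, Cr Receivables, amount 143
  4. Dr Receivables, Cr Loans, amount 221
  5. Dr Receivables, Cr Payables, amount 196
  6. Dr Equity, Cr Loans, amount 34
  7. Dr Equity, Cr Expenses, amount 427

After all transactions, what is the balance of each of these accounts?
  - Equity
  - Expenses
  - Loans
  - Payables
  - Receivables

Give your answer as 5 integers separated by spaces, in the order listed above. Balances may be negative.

After txn 1 (Dr Loans, Cr Expenses, amount 452): Expenses=-452 Loans=452
After txn 2 (Dr Expenses, Cr Receivables, amount 235): Expenses=-217 Loans=452 Receivables=-235
After txn 3 (Dr Loans, Cr Receivables, amount 143): Expenses=-217 Loans=595 Receivables=-378
After txn 4 (Dr Receivables, Cr Loans, amount 221): Expenses=-217 Loans=374 Receivables=-157
After txn 5 (Dr Receivables, Cr Payables, amount 196): Expenses=-217 Loans=374 Payables=-196 Receivables=39
After txn 6 (Dr Equity, Cr Loans, amount 34): Equity=34 Expenses=-217 Loans=340 Payables=-196 Receivables=39
After txn 7 (Dr Equity, Cr Expenses, amount 427): Equity=461 Expenses=-644 Loans=340 Payables=-196 Receivables=39

Answer: 461 -644 340 -196 39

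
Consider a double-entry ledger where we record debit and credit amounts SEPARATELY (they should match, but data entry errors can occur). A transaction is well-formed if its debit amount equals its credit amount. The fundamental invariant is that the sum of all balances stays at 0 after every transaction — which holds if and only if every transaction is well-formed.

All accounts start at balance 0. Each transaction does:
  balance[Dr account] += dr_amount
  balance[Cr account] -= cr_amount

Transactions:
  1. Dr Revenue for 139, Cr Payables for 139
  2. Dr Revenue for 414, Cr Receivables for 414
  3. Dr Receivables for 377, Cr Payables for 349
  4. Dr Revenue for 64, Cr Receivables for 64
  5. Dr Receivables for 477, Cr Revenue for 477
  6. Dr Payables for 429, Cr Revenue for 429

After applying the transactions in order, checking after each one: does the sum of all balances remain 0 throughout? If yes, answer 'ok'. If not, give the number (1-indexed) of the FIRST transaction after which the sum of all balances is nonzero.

Answer: 3

Derivation:
After txn 1: dr=139 cr=139 sum_balances=0
After txn 2: dr=414 cr=414 sum_balances=0
After txn 3: dr=377 cr=349 sum_balances=28
After txn 4: dr=64 cr=64 sum_balances=28
After txn 5: dr=477 cr=477 sum_balances=28
After txn 6: dr=429 cr=429 sum_balances=28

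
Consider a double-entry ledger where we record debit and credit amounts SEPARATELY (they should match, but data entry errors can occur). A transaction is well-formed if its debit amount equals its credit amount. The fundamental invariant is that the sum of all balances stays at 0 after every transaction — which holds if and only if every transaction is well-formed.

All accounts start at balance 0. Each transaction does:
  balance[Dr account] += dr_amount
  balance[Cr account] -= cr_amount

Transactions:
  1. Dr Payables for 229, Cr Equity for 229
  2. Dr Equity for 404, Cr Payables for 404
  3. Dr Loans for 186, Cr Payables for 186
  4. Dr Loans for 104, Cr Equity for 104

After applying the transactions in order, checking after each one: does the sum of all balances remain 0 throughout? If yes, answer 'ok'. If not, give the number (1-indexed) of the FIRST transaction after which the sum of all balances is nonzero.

Answer: ok

Derivation:
After txn 1: dr=229 cr=229 sum_balances=0
After txn 2: dr=404 cr=404 sum_balances=0
After txn 3: dr=186 cr=186 sum_balances=0
After txn 4: dr=104 cr=104 sum_balances=0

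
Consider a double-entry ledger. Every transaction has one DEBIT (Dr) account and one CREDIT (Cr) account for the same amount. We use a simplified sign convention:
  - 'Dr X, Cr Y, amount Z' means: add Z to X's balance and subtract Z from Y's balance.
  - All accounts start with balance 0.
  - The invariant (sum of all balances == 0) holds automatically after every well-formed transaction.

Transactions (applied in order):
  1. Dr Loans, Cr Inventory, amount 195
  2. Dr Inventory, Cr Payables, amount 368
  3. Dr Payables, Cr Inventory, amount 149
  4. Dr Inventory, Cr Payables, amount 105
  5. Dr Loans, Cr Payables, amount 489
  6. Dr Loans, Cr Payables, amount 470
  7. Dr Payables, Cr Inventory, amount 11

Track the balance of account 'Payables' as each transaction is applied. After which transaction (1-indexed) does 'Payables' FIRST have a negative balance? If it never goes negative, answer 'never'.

Answer: 2

Derivation:
After txn 1: Payables=0
After txn 2: Payables=-368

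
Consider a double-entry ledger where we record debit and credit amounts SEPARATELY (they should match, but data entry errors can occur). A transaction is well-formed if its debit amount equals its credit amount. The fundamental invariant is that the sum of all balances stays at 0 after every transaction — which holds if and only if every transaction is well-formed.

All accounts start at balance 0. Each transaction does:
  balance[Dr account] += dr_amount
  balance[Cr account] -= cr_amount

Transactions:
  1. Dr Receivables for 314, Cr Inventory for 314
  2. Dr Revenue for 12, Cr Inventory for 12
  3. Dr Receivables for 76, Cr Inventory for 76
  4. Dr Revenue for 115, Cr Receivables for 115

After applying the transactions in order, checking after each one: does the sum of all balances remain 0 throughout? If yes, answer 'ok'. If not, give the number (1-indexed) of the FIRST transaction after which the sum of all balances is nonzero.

After txn 1: dr=314 cr=314 sum_balances=0
After txn 2: dr=12 cr=12 sum_balances=0
After txn 3: dr=76 cr=76 sum_balances=0
After txn 4: dr=115 cr=115 sum_balances=0

Answer: ok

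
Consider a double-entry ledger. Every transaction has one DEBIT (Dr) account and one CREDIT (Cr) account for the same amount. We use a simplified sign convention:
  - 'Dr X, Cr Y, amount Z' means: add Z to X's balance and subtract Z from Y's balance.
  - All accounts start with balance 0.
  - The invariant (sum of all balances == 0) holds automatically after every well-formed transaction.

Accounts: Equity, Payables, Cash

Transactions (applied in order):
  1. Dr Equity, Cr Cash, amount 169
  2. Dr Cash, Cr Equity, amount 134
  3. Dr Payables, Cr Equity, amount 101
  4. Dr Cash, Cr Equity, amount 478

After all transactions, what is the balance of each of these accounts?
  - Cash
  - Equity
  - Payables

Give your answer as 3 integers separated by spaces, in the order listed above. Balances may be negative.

After txn 1 (Dr Equity, Cr Cash, amount 169): Cash=-169 Equity=169
After txn 2 (Dr Cash, Cr Equity, amount 134): Cash=-35 Equity=35
After txn 3 (Dr Payables, Cr Equity, amount 101): Cash=-35 Equity=-66 Payables=101
After txn 4 (Dr Cash, Cr Equity, amount 478): Cash=443 Equity=-544 Payables=101

Answer: 443 -544 101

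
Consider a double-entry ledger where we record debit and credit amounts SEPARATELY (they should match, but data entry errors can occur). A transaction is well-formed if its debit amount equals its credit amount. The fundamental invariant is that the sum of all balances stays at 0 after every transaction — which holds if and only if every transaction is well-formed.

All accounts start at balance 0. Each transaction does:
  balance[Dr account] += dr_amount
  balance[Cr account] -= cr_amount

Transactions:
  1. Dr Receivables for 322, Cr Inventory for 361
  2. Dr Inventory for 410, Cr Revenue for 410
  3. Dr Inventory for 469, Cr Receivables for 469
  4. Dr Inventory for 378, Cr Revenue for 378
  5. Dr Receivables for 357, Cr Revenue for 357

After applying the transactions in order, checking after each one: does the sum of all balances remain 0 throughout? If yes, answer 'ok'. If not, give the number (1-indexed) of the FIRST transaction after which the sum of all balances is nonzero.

After txn 1: dr=322 cr=361 sum_balances=-39
After txn 2: dr=410 cr=410 sum_balances=-39
After txn 3: dr=469 cr=469 sum_balances=-39
After txn 4: dr=378 cr=378 sum_balances=-39
After txn 5: dr=357 cr=357 sum_balances=-39

Answer: 1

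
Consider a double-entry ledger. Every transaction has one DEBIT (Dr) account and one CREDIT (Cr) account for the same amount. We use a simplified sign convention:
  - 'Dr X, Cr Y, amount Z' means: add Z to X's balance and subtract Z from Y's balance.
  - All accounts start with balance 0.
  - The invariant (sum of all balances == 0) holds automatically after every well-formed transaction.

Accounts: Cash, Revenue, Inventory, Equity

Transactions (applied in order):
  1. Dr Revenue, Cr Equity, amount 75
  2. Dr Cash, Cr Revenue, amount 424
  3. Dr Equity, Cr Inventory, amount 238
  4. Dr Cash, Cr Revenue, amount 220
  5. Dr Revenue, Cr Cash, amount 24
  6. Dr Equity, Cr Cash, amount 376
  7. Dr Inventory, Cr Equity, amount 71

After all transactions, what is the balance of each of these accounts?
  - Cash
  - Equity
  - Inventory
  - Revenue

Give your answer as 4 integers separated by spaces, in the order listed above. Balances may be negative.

After txn 1 (Dr Revenue, Cr Equity, amount 75): Equity=-75 Revenue=75
After txn 2 (Dr Cash, Cr Revenue, amount 424): Cash=424 Equity=-75 Revenue=-349
After txn 3 (Dr Equity, Cr Inventory, amount 238): Cash=424 Equity=163 Inventory=-238 Revenue=-349
After txn 4 (Dr Cash, Cr Revenue, amount 220): Cash=644 Equity=163 Inventory=-238 Revenue=-569
After txn 5 (Dr Revenue, Cr Cash, amount 24): Cash=620 Equity=163 Inventory=-238 Revenue=-545
After txn 6 (Dr Equity, Cr Cash, amount 376): Cash=244 Equity=539 Inventory=-238 Revenue=-545
After txn 7 (Dr Inventory, Cr Equity, amount 71): Cash=244 Equity=468 Inventory=-167 Revenue=-545

Answer: 244 468 -167 -545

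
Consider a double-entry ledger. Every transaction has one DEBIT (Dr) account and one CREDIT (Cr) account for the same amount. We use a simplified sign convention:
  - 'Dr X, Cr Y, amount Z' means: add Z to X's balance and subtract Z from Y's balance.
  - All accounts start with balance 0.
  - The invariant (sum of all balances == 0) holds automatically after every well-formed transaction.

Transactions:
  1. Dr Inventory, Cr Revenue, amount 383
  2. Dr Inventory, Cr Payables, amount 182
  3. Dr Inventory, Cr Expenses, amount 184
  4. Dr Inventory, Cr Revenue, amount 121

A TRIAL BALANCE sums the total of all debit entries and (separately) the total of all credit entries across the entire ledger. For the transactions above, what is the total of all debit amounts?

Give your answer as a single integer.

Answer: 870

Derivation:
Txn 1: debit+=383
Txn 2: debit+=182
Txn 3: debit+=184
Txn 4: debit+=121
Total debits = 870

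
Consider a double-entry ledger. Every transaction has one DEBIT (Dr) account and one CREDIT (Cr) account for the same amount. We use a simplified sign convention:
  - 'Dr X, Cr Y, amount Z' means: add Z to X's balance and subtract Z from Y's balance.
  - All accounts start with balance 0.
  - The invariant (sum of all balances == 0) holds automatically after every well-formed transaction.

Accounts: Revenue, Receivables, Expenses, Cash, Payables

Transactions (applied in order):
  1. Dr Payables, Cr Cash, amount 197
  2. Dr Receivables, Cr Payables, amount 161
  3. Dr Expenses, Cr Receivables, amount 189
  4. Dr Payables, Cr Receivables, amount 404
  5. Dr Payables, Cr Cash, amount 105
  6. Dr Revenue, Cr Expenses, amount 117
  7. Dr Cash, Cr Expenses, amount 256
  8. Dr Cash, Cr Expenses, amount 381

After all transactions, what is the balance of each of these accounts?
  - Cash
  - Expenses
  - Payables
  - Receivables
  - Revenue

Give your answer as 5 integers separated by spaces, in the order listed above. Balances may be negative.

Answer: 335 -565 545 -432 117

Derivation:
After txn 1 (Dr Payables, Cr Cash, amount 197): Cash=-197 Payables=197
After txn 2 (Dr Receivables, Cr Payables, amount 161): Cash=-197 Payables=36 Receivables=161
After txn 3 (Dr Expenses, Cr Receivables, amount 189): Cash=-197 Expenses=189 Payables=36 Receivables=-28
After txn 4 (Dr Payables, Cr Receivables, amount 404): Cash=-197 Expenses=189 Payables=440 Receivables=-432
After txn 5 (Dr Payables, Cr Cash, amount 105): Cash=-302 Expenses=189 Payables=545 Receivables=-432
After txn 6 (Dr Revenue, Cr Expenses, amount 117): Cash=-302 Expenses=72 Payables=545 Receivables=-432 Revenue=117
After txn 7 (Dr Cash, Cr Expenses, amount 256): Cash=-46 Expenses=-184 Payables=545 Receivables=-432 Revenue=117
After txn 8 (Dr Cash, Cr Expenses, amount 381): Cash=335 Expenses=-565 Payables=545 Receivables=-432 Revenue=117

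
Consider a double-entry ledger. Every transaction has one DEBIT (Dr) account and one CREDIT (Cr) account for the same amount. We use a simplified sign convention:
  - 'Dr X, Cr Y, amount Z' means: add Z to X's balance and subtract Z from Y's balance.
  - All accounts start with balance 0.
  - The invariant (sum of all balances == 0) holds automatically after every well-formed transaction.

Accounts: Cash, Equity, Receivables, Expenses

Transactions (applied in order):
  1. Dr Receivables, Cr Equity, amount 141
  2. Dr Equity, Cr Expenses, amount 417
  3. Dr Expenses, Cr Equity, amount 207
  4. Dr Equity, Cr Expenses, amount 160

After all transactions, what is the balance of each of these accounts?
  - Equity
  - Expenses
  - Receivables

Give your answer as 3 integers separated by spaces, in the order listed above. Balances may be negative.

Answer: 229 -370 141

Derivation:
After txn 1 (Dr Receivables, Cr Equity, amount 141): Equity=-141 Receivables=141
After txn 2 (Dr Equity, Cr Expenses, amount 417): Equity=276 Expenses=-417 Receivables=141
After txn 3 (Dr Expenses, Cr Equity, amount 207): Equity=69 Expenses=-210 Receivables=141
After txn 4 (Dr Equity, Cr Expenses, amount 160): Equity=229 Expenses=-370 Receivables=141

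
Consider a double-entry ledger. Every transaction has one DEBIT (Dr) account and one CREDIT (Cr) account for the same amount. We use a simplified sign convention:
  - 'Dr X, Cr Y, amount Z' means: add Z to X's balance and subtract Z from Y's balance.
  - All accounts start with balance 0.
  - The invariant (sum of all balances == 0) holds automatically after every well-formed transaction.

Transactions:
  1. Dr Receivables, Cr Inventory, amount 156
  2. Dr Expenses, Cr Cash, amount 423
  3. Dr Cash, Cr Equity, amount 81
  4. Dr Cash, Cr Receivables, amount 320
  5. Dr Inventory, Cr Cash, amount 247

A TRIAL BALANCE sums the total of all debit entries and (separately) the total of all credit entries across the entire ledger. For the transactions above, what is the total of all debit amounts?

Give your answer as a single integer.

Answer: 1227

Derivation:
Txn 1: debit+=156
Txn 2: debit+=423
Txn 3: debit+=81
Txn 4: debit+=320
Txn 5: debit+=247
Total debits = 1227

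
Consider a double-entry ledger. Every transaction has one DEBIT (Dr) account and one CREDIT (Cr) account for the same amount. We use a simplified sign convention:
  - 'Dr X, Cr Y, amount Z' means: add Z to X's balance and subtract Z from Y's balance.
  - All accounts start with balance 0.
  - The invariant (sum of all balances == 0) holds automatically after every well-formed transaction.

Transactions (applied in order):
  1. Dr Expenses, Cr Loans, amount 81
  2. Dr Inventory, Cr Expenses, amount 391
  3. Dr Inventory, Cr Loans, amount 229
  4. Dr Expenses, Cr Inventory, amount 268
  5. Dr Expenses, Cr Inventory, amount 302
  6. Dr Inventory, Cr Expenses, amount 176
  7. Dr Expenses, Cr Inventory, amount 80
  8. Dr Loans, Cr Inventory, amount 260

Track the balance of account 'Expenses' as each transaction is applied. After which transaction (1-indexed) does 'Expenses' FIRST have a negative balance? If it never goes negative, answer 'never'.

After txn 1: Expenses=81
After txn 2: Expenses=-310

Answer: 2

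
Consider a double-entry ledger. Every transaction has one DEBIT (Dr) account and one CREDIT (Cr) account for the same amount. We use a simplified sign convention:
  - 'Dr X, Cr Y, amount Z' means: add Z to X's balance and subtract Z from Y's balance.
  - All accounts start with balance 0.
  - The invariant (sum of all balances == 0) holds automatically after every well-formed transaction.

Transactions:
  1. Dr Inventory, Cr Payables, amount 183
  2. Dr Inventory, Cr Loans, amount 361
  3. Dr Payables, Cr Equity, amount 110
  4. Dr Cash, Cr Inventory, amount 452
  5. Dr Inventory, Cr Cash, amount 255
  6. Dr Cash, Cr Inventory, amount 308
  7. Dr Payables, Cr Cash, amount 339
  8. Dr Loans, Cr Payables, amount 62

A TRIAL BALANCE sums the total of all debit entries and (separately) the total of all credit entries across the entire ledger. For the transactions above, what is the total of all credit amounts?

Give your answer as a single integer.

Txn 1: credit+=183
Txn 2: credit+=361
Txn 3: credit+=110
Txn 4: credit+=452
Txn 5: credit+=255
Txn 6: credit+=308
Txn 7: credit+=339
Txn 8: credit+=62
Total credits = 2070

Answer: 2070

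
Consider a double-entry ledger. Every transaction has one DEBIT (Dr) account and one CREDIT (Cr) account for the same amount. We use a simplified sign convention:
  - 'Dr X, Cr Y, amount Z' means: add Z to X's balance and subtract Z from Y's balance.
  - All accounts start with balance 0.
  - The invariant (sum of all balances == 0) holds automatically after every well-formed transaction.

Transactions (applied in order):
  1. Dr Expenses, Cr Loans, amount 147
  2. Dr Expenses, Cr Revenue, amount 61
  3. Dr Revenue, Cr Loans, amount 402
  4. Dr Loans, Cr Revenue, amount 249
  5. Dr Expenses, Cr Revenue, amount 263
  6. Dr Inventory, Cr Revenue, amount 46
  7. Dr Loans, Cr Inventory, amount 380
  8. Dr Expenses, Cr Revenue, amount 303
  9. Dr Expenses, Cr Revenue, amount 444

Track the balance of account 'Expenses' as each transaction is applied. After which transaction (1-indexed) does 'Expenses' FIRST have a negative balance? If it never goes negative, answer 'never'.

Answer: never

Derivation:
After txn 1: Expenses=147
After txn 2: Expenses=208
After txn 3: Expenses=208
After txn 4: Expenses=208
After txn 5: Expenses=471
After txn 6: Expenses=471
After txn 7: Expenses=471
After txn 8: Expenses=774
After txn 9: Expenses=1218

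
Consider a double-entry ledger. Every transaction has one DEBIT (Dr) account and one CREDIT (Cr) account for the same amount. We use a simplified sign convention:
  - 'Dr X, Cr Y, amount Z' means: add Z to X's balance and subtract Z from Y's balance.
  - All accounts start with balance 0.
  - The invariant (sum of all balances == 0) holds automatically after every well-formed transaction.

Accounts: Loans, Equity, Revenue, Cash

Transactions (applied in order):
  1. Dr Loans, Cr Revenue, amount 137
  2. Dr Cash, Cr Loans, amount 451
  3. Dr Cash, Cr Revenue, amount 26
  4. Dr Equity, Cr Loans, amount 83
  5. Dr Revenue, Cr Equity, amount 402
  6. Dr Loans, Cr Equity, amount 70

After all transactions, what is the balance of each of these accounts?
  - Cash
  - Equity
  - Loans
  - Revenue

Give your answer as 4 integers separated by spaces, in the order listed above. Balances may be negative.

Answer: 477 -389 -327 239

Derivation:
After txn 1 (Dr Loans, Cr Revenue, amount 137): Loans=137 Revenue=-137
After txn 2 (Dr Cash, Cr Loans, amount 451): Cash=451 Loans=-314 Revenue=-137
After txn 3 (Dr Cash, Cr Revenue, amount 26): Cash=477 Loans=-314 Revenue=-163
After txn 4 (Dr Equity, Cr Loans, amount 83): Cash=477 Equity=83 Loans=-397 Revenue=-163
After txn 5 (Dr Revenue, Cr Equity, amount 402): Cash=477 Equity=-319 Loans=-397 Revenue=239
After txn 6 (Dr Loans, Cr Equity, amount 70): Cash=477 Equity=-389 Loans=-327 Revenue=239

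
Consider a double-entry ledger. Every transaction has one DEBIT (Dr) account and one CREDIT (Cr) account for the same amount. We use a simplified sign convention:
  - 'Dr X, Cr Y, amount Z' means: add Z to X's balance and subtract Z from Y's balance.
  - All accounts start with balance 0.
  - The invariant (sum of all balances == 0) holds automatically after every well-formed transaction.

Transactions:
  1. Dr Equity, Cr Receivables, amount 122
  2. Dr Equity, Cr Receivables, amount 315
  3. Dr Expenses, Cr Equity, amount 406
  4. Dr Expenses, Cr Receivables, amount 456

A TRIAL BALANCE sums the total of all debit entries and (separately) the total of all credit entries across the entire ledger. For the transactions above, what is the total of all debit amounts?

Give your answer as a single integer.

Answer: 1299

Derivation:
Txn 1: debit+=122
Txn 2: debit+=315
Txn 3: debit+=406
Txn 4: debit+=456
Total debits = 1299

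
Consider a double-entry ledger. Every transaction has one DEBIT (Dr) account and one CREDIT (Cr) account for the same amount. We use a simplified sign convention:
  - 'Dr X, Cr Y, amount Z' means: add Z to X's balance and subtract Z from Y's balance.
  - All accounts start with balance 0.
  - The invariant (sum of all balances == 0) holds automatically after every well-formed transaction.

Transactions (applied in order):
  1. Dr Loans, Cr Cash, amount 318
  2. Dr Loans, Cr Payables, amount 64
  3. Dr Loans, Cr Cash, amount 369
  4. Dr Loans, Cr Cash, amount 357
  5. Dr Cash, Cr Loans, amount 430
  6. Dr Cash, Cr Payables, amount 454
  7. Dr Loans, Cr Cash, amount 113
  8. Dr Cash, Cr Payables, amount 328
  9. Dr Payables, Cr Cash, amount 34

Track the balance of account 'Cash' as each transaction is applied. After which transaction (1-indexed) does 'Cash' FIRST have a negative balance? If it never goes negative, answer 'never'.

After txn 1: Cash=-318

Answer: 1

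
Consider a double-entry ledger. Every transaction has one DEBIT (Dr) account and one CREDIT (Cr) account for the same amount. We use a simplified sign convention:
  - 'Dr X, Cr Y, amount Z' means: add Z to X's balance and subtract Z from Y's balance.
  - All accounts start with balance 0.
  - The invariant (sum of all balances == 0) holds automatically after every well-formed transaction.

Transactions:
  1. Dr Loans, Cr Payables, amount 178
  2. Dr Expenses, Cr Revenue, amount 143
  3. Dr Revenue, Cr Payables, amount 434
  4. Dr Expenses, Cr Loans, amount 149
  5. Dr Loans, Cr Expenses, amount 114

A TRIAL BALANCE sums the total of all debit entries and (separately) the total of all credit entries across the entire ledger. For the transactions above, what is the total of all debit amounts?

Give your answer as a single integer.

Txn 1: debit+=178
Txn 2: debit+=143
Txn 3: debit+=434
Txn 4: debit+=149
Txn 5: debit+=114
Total debits = 1018

Answer: 1018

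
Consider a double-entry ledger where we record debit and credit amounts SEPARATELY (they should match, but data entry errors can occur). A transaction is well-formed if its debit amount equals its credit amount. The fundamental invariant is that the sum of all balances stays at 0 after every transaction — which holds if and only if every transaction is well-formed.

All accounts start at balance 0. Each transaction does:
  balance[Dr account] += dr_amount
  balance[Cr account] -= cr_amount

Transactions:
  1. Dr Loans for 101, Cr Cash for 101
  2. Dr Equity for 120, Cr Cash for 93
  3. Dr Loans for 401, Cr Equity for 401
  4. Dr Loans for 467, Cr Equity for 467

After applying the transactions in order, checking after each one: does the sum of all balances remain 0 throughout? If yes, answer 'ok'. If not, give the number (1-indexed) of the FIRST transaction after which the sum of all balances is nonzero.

After txn 1: dr=101 cr=101 sum_balances=0
After txn 2: dr=120 cr=93 sum_balances=27
After txn 3: dr=401 cr=401 sum_balances=27
After txn 4: dr=467 cr=467 sum_balances=27

Answer: 2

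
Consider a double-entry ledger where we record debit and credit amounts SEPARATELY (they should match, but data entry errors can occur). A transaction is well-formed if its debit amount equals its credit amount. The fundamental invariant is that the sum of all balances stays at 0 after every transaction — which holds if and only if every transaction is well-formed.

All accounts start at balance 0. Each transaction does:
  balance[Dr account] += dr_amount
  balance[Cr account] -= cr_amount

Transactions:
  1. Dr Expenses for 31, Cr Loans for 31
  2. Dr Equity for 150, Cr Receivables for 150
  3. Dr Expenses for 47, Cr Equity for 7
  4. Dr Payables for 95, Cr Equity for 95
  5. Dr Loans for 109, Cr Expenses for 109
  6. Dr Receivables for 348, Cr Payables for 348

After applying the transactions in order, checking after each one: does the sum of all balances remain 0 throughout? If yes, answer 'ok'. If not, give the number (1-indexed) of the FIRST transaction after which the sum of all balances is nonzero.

Answer: 3

Derivation:
After txn 1: dr=31 cr=31 sum_balances=0
After txn 2: dr=150 cr=150 sum_balances=0
After txn 3: dr=47 cr=7 sum_balances=40
After txn 4: dr=95 cr=95 sum_balances=40
After txn 5: dr=109 cr=109 sum_balances=40
After txn 6: dr=348 cr=348 sum_balances=40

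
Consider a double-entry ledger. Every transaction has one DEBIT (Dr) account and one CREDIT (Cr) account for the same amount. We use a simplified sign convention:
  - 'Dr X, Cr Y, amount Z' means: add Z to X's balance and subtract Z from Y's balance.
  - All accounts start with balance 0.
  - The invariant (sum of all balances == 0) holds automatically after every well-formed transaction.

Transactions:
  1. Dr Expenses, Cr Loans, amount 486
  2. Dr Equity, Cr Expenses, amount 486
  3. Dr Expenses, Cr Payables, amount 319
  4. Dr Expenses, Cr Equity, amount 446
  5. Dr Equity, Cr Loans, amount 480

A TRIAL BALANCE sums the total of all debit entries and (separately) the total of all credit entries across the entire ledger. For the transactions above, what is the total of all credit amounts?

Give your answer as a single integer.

Txn 1: credit+=486
Txn 2: credit+=486
Txn 3: credit+=319
Txn 4: credit+=446
Txn 5: credit+=480
Total credits = 2217

Answer: 2217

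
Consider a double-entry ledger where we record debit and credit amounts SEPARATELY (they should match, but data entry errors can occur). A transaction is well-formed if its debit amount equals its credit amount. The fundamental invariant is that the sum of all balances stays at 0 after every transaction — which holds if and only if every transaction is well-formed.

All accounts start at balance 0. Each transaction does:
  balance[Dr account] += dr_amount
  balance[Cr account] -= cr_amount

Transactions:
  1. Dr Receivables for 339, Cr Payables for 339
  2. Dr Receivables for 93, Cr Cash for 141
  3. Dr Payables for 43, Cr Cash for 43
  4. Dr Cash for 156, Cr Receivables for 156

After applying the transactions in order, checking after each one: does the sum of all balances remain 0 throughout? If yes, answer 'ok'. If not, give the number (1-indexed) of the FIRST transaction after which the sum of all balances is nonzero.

Answer: 2

Derivation:
After txn 1: dr=339 cr=339 sum_balances=0
After txn 2: dr=93 cr=141 sum_balances=-48
After txn 3: dr=43 cr=43 sum_balances=-48
After txn 4: dr=156 cr=156 sum_balances=-48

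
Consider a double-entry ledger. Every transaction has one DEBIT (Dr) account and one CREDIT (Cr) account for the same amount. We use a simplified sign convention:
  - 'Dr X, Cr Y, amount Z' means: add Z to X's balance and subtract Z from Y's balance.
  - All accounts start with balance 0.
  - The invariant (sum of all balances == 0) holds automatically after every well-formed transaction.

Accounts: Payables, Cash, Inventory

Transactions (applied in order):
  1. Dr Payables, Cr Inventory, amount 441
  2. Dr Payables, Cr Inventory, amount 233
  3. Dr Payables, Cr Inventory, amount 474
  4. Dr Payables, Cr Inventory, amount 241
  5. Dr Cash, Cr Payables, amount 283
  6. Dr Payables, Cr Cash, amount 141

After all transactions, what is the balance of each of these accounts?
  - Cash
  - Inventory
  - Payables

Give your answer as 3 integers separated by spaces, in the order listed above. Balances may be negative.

After txn 1 (Dr Payables, Cr Inventory, amount 441): Inventory=-441 Payables=441
After txn 2 (Dr Payables, Cr Inventory, amount 233): Inventory=-674 Payables=674
After txn 3 (Dr Payables, Cr Inventory, amount 474): Inventory=-1148 Payables=1148
After txn 4 (Dr Payables, Cr Inventory, amount 241): Inventory=-1389 Payables=1389
After txn 5 (Dr Cash, Cr Payables, amount 283): Cash=283 Inventory=-1389 Payables=1106
After txn 6 (Dr Payables, Cr Cash, amount 141): Cash=142 Inventory=-1389 Payables=1247

Answer: 142 -1389 1247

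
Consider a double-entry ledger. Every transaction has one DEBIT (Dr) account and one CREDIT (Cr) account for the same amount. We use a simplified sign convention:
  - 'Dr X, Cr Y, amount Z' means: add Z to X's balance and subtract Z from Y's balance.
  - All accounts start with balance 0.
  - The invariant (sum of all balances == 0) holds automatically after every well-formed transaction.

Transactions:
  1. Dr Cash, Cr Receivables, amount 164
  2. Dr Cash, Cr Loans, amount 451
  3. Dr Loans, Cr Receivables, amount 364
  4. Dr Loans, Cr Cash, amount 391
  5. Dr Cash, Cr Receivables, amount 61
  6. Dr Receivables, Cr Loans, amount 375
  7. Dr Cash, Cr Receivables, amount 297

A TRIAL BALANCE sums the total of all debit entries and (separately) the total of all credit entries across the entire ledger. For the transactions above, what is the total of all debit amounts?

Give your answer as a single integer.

Txn 1: debit+=164
Txn 2: debit+=451
Txn 3: debit+=364
Txn 4: debit+=391
Txn 5: debit+=61
Txn 6: debit+=375
Txn 7: debit+=297
Total debits = 2103

Answer: 2103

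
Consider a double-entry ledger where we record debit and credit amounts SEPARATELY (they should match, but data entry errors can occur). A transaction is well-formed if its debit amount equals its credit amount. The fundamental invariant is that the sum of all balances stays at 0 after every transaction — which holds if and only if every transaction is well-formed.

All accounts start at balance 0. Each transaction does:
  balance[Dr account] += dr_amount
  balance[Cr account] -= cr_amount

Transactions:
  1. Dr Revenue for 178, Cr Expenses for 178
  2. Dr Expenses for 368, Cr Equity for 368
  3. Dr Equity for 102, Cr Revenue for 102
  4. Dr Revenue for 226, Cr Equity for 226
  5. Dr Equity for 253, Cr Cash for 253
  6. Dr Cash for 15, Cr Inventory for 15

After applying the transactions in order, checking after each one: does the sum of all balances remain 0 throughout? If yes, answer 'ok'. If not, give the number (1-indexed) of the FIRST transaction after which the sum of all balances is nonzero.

Answer: ok

Derivation:
After txn 1: dr=178 cr=178 sum_balances=0
After txn 2: dr=368 cr=368 sum_balances=0
After txn 3: dr=102 cr=102 sum_balances=0
After txn 4: dr=226 cr=226 sum_balances=0
After txn 5: dr=253 cr=253 sum_balances=0
After txn 6: dr=15 cr=15 sum_balances=0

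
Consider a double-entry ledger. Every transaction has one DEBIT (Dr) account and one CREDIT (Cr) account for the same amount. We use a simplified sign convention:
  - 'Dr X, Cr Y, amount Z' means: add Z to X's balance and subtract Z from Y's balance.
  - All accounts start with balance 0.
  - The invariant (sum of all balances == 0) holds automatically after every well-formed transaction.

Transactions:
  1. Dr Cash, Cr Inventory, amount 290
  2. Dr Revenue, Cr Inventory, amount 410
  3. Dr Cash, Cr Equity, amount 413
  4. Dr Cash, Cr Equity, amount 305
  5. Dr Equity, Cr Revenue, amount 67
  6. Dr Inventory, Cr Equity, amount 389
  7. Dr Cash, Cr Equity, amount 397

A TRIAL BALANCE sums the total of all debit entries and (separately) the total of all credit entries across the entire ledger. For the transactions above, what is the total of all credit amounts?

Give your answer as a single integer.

Txn 1: credit+=290
Txn 2: credit+=410
Txn 3: credit+=413
Txn 4: credit+=305
Txn 5: credit+=67
Txn 6: credit+=389
Txn 7: credit+=397
Total credits = 2271

Answer: 2271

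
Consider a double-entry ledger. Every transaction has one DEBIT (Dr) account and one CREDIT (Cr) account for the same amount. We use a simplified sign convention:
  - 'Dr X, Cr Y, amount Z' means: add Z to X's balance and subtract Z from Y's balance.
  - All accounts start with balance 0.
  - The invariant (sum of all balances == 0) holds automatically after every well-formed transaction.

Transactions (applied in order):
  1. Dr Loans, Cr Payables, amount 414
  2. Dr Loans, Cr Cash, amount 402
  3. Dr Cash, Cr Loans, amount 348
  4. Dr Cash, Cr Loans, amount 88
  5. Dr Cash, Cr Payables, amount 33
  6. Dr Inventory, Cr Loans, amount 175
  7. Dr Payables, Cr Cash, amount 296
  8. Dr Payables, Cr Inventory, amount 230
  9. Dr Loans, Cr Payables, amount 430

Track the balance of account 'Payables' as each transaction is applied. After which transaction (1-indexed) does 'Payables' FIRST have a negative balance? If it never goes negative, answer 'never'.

After txn 1: Payables=-414

Answer: 1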